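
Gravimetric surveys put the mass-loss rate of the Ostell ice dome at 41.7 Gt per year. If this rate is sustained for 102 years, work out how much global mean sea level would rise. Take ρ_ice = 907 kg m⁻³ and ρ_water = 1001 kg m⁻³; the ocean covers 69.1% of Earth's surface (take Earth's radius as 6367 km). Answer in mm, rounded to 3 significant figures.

≈ 12.1 mm

Total mass lost = 41.7 Gt/yr × 102 yr = 4253 Gt = 4.253×10^15 kg.
ρ_w = 1001 kg m⁻³, so water volume = 4.253×10^15 / 1001 = 4.249×10^12 m³.
Δh = 4.249×10^12 / 3.52×10^14 = 0.0121 m = 12.1 mm.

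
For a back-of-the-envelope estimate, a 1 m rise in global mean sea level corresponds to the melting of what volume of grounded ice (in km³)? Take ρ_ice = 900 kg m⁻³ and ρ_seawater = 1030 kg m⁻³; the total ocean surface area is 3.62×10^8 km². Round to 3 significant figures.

≈ 4.14×10^5 km³

Required water volume = Δh × A = 1 m × 3.62×10^14 m² = 3.620×10^14 m³ = 3.620×10^5 km³.
Ice volume = water volume × ρ_w/ρ_ice = 3.620×10^5 × 1030/900 = 4.14×10^5 km³.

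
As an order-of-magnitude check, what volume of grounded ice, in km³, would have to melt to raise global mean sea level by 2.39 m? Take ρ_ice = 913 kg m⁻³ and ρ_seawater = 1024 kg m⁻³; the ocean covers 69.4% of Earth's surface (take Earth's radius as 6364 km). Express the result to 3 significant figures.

Required water volume = Δh × A = 2.39 m × 3.53×10^14 m² = 8.442×10^14 m³ = 8.442×10^5 km³.
Ice volume = water volume × ρ_w/ρ_ice = 8.442×10^5 × 1024/913 = 9.47×10^5 km³.

≈ 9.47×10^5 km³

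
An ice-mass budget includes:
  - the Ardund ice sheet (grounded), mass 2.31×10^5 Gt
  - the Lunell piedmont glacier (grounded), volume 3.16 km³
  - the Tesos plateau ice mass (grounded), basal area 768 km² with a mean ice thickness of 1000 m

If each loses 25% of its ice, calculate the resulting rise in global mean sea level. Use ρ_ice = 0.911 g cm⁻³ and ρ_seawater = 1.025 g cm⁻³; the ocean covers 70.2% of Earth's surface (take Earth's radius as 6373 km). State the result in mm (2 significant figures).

Ardund: 0.25 × 2.31×10^5 Gt = 5.775×10^16 kg; dividing by ρ_w = 1.025 g cm⁻³ = 1025 kg m⁻³ gives 5.634×10^13 m³ of water.
Lunell: 0.25 × 3.16 km³ × (911/1025) = 0.7021 km³ of water.
Tesos: ice volume = 768 km² × 1000 m = 768.0 km³; 0.25 × 768.0 × (911/1025) = 170.6 km³ of water.
Total added water ≈ 5.651×10^13 m³ over 3.58×10^14 m² → Δh = 0.158 m = 160 mm.

≈ 160 mm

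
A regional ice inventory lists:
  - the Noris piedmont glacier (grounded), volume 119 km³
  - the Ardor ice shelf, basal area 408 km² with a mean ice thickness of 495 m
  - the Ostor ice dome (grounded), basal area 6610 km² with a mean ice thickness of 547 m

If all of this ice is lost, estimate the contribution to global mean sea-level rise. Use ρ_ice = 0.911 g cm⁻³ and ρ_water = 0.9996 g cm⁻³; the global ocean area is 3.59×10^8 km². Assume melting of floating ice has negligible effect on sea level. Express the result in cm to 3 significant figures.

≈ 0.948 cm

Noris: 119 km³ × (911/999.6) = 108.5 km³ of water.
The Ardor ice shelf is floating and already displaces its own weight of water, so its melt adds essentially nothing to sea level.
Ostor: ice volume = 6610 km² × 547 m = 3616 km³; 3616 × (911/999.6) = 3295 km³ of water.
Total added water ≈ 3.404×10^12 m³ over 3.59×10^14 m² → Δh = 9.48×10^-3 m = 0.948 cm.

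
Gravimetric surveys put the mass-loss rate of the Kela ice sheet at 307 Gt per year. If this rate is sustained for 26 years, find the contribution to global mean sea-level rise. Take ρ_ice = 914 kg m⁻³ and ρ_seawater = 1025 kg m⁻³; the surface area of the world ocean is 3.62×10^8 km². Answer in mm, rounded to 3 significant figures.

≈ 21.5 mm

Total mass lost = 307 Gt/yr × 26 yr = 7982 Gt = 7.982×10^15 kg.
ρ_w = 1025 kg m⁻³, so water volume = 7.982×10^15 / 1025 = 7.787×10^12 m³.
Δh = 7.787×10^12 / 3.62×10^14 = 0.0215 m = 21.5 mm.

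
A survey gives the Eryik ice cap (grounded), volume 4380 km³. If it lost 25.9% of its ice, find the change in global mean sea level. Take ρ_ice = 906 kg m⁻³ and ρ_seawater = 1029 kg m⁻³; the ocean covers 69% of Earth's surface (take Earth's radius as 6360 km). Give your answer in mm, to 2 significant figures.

Eryik: 0.259 × 4380 km³ × (906/1029) = 998.8 km³ of water.
Spread over 3.51×10^14 m² of ocean, Δh = 9.988×10^11 / 3.51×10^14 = 2.85×10^-3 m = 2.8 mm.

≈ 2.8 mm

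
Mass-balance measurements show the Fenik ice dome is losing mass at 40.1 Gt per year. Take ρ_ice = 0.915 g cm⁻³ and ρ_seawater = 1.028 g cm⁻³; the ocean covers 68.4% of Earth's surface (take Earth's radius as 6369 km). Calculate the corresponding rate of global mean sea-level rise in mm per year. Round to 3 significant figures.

ρ_w = 1.028 g cm⁻³ = 1028 kg m⁻³. Annual water volume added = 40.1 Gt / ρ_w = 4.010×10^13 kg / 1028 kg m⁻³ = 3.901×10^10 m³.
Δh per year = 3.901×10^10 / 3.49×10^14 = 1.12×10^-4 m = 0.112 mm.

≈ 0.112 mm/yr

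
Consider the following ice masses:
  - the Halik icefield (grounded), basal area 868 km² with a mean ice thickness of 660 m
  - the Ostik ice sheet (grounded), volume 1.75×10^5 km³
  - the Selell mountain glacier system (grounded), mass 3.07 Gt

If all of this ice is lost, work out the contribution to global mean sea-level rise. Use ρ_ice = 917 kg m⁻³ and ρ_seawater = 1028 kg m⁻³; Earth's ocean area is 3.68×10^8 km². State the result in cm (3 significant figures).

Halik: ice volume = 868 km² × 660 m = 572.9 km³; 572.9 × (917/1028) = 511.0 km³ of water.
Ostik: 1.75×10^5 km³ × (917/1028) = 1.561×10^5 km³ of water.
Selell: 3.07 Gt = 3.070×10^12 kg; dividing by ρ_w = 1028 kg m⁻³ gives 2.986×10^9 m³ of water.
Total added water ≈ 1.566×10^14 m³ over 3.68×10^14 m² → Δh = 0.426 m = 42.6 cm.

≈ 42.6 cm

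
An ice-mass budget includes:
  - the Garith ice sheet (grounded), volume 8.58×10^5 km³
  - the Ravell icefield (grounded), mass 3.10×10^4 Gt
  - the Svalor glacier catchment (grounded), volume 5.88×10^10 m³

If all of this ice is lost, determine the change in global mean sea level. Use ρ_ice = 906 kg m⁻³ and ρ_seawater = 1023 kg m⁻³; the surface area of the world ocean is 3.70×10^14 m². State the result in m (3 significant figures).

Garith: 8.58×10^5 km³ × (906/1023) = 7.599×10^5 km³ of water.
Ravell: 3.10×10^4 Gt = 3.100×10^16 kg; dividing by ρ_w = 1023 kg m⁻³ gives 3.030×10^13 m³ of water.
Svalor: 5.88×10^10 m³ × (906/1023) = 5.208×10^10 m³ of water.
Total added water ≈ 7.902×10^14 m³ over 3.70×10^14 m² → Δh = 2.14 m.

≈ 2.14 m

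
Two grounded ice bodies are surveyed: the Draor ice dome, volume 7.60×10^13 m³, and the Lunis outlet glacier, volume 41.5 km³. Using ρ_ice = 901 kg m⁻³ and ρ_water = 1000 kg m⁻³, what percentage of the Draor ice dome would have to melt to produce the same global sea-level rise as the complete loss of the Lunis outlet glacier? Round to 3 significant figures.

≈ 0.0546 %

Equal sea-level rise means equal mass of meltwater, i.e. equal mass of ice lost.
Ice mass of Lunis: 3.739×10^13 kg; ice mass of Draor: 6.848×10^16 kg.
Fraction required = 3.739×10^13 / 6.848×10^16 = 5.46×10^-4 → 0.0546 %.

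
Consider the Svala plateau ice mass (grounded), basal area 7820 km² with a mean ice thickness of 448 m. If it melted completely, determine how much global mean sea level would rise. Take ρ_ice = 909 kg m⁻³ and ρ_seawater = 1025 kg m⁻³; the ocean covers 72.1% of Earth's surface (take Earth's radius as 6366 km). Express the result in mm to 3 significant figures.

≈ 8.46 mm

Svala: ice volume = 7820 km² × 448 m = 3503 km³; 3503 × (909/1025) = 3107 km³ of water.
Spread over 3.67×10^14 m² of ocean, Δh = 3.107×10^12 / 3.67×10^14 = 8.46×10^-3 m = 8.46 mm.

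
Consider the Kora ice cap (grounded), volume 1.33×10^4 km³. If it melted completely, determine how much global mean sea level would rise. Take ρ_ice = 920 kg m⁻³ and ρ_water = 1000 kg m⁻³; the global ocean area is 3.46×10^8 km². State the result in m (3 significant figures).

≈ 0.0354 m

Kora: 1.33×10^4 km³ × (920/1000) = 1.224×10^4 km³ of water.
Spread over 3.46×10^14 m² of ocean, Δh = 1.224×10^13 / 3.46×10^14 = 0.0354 m.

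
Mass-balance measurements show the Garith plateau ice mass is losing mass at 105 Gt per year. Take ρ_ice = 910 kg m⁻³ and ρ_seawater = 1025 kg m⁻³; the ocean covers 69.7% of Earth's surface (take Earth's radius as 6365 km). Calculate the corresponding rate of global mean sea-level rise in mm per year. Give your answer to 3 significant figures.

≈ 0.289 mm/yr

ρ_w = 1025 kg m⁻³. Annual water volume added = 105 Gt / ρ_w = 1.050×10^14 kg / 1025 kg m⁻³ = 1.024×10^11 m³.
Δh per year = 1.024×10^11 / 3.55×10^14 = 2.89×10^-4 m = 0.289 mm.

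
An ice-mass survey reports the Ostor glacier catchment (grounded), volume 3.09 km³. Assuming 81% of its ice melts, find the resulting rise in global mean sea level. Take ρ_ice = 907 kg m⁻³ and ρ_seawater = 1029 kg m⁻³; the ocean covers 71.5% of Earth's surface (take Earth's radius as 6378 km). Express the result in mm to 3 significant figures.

Ostor: 0.81 × 3.09 km³ × (907/1029) = 2.206 km³ of water.
Spread over 3.65×10^14 m² of ocean, Δh = 2.206×10^9 / 3.65×10^14 = 6.04×10^-6 m = 6.04×10^-3 mm.

≈ 6.04×10^-3 mm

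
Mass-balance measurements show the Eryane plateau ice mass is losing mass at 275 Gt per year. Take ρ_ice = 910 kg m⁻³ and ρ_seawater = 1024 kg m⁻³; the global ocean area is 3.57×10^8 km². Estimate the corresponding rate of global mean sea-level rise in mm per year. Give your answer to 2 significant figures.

ρ_w = 1024 kg m⁻³. Annual water volume added = 275 Gt / ρ_w = 2.750×10^14 kg / 1024 kg m⁻³ = 2.686×10^11 m³.
Δh per year = 2.686×10^11 / 3.57×10^14 = 7.52×10^-4 m = 0.75 mm.

≈ 0.75 mm/yr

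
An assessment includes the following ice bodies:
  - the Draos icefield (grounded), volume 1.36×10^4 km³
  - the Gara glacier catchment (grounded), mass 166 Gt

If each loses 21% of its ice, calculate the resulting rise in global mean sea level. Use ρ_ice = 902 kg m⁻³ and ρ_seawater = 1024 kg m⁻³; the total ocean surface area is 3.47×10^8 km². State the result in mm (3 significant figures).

Draos: 0.21 × 1.36×10^4 km³ × (902/1024) = 2516 km³ of water.
Gara: 0.21 × 166 Gt = 3.486×10^13 kg; dividing by ρ_w = 1024 kg m⁻³ gives 3.404×10^10 m³ of water.
Total added water ≈ 2.550×10^12 m³ over 3.47×10^14 m² → Δh = 7.35×10^-3 m = 7.35 mm.

≈ 7.35 mm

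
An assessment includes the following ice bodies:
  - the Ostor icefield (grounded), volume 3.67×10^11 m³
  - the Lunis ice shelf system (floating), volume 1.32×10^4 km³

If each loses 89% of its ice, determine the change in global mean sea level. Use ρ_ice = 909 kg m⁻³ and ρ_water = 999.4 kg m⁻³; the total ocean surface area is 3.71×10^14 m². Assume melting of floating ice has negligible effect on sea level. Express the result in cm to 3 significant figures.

Ostor: 0.89 × 3.67×10^11 m³ × (909/999.4) = 2.971×10^11 m³ of water.
The Lunis ice shelf system is floating and already displaces its own weight of water, so its melt adds essentially nothing to sea level.
Total added water ≈ 2.971×10^11 m³ over 3.71×10^14 m² → Δh = 8.01×10^-4 m = 0.0801 cm.

≈ 0.0801 cm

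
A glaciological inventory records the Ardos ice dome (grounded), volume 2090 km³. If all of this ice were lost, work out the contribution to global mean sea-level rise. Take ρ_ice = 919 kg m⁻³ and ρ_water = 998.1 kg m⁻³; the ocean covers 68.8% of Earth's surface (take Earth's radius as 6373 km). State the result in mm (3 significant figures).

Ardos: 2090 km³ × (919/998.1) = 1924 km³ of water.
Spread over 3.51×10^14 m² of ocean, Δh = 1.924×10^12 / 3.51×10^14 = 5.48×10^-3 m = 5.48 mm.

≈ 5.48 mm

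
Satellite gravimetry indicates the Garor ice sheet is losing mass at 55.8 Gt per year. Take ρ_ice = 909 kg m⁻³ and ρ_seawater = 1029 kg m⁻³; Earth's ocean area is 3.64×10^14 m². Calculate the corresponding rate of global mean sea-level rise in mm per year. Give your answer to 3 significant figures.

ρ_w = 1029 kg m⁻³. Annual water volume added = 55.8 Gt / ρ_w = 5.580×10^13 kg / 1029 kg m⁻³ = 5.423×10^10 m³.
Δh per year = 5.423×10^10 / 3.64×10^14 = 1.49×10^-4 m = 0.149 mm.

≈ 0.149 mm/yr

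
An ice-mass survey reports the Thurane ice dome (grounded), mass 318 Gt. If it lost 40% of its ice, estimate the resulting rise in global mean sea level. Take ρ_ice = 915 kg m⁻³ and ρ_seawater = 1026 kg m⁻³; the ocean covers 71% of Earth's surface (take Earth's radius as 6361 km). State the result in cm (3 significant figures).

≈ 0.0343 cm

Thurane: 0.4 × 318 Gt = 1.272×10^14 kg; dividing by ρ_w = 1026 kg m⁻³ gives 1.240×10^11 m³ of water.
Spread over 3.61×10^14 m² of ocean, Δh = 1.240×10^11 / 3.61×10^14 = 3.43×10^-4 m = 0.0343 cm.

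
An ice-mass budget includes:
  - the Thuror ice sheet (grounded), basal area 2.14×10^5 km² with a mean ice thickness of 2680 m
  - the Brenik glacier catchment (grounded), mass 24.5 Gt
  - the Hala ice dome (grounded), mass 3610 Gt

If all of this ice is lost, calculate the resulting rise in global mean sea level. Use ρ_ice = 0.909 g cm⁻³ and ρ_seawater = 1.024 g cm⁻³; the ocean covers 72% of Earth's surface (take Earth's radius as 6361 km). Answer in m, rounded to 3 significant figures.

Thuror: ice volume = 2.14×10^5 km² × 2680 m = 5.735×10^5 km³; 5.735×10^5 × (909/1024) = 5.091×10^5 km³ of water.
Brenik: 24.5 Gt = 2.450×10^13 kg; dividing by ρ_w = 1.024 g cm⁻³ = 1024 kg m⁻³ gives 2.393×10^10 m³ of water.
Hala: 3610 Gt = 3.610×10^15 kg; dividing by ρ_w = 1024 kg m⁻³ gives 3.525×10^12 m³ of water.
Total added water ≈ 5.127×10^14 m³ over 3.66×10^14 m² → Δh = 1.40 m.

≈ 1.40 m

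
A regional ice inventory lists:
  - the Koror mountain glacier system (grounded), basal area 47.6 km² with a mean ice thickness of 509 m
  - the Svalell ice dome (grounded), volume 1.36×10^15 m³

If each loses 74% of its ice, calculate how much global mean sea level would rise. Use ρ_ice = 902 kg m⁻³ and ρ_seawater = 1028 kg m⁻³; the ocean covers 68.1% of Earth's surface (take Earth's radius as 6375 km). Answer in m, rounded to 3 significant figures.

≈ 2.54 m

Koror: ice volume = 47.6 km² × 509 m = 24.23 km³; 0.74 × 24.23 × (902/1028) = 15.73 km³ of water.
Svalell: 0.74 × 1.36×10^15 m³ × (902/1028) = 8.830×10^14 m³ of water.
Total added water ≈ 8.831×10^14 m³ over 3.48×10^14 m² → Δh = 2.54 m.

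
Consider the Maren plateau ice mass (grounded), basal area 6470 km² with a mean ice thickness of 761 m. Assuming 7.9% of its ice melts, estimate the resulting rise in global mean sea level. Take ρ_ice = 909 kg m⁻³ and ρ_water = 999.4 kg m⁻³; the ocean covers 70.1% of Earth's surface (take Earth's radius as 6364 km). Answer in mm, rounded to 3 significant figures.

Maren: ice volume = 6470 km² × 761 m = 4924 km³; 0.079 × 4924 × (909/999.4) = 353.8 km³ of water.
Spread over 3.57×10^14 m² of ocean, Δh = 3.538×10^11 / 3.57×10^14 = 9.92×10^-4 m = 0.992 mm.

≈ 0.992 mm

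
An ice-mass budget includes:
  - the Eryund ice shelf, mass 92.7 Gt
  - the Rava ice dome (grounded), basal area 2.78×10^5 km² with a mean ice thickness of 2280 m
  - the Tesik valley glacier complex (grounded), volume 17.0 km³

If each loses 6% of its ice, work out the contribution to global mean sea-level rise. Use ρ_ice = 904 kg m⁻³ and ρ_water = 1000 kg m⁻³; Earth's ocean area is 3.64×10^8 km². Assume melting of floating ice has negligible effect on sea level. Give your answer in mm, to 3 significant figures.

The Eryund ice shelf is floating and already displaces its own weight of water, so its melt adds essentially nothing to sea level.
Rava: ice volume = 2.78×10^5 km² × 2280 m = 6.338×10^5 km³; 0.06 × 6.338×10^5 × (904/1000) = 3.438×10^4 km³ of water.
Tesik: 0.06 × 17.0 km³ × (904/1000) = 0.9221 km³ of water.
Total added water ≈ 3.438×10^13 m³ over 3.64×10^14 m² → Δh = 0.0945 m = 94.5 mm.

≈ 94.5 mm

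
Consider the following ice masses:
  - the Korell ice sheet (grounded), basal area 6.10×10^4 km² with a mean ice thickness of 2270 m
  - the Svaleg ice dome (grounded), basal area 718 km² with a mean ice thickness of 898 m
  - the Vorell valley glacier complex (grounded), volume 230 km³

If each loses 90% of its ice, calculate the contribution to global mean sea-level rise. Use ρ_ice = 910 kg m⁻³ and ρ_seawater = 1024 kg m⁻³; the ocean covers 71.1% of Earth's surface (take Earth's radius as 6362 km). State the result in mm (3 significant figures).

Korell: ice volume = 6.10×10^4 km² × 2270 m = 1.385×10^5 km³; 0.9 × 1.385×10^5 × (910/1024) = 1.107×10^5 km³ of water.
Svaleg: ice volume = 718 km² × 898 m = 644.8 km³; 0.9 × 644.8 × (910/1024) = 515.7 km³ of water.
Vorell: 0.9 × 230 km³ × (910/1024) = 184.0 km³ of water.
Total added water ≈ 1.114×10^14 m³ over 3.62×10^14 m² → Δh = 0.308 m = 308 mm.

≈ 308 mm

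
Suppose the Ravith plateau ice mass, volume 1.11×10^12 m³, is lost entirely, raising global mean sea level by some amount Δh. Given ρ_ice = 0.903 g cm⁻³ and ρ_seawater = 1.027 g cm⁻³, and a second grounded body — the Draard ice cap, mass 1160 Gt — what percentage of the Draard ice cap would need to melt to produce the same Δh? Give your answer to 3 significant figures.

≈ 86.4 %

Equal sea-level rise means equal mass of meltwater, i.e. equal mass of ice lost.
Ice mass of Ravith: 1.002×10^15 kg; ice mass of Draard: 1.160×10^15 kg.
Fraction required = 1.002×10^15 / 1.160×10^15 = 0.864 → 86.4 %.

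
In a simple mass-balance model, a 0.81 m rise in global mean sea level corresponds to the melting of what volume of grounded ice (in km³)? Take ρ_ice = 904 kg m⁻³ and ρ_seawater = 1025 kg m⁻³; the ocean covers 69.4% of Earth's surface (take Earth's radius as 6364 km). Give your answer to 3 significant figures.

Required water volume = Δh × A = 0.81 m × 3.53×10^14 m² = 2.861×10^14 m³ = 2.861×10^5 km³.
Ice volume = water volume × ρ_w/ρ_ice = 2.861×10^5 × 1025/904 = 3.24×10^5 km³.

≈ 3.24×10^5 km³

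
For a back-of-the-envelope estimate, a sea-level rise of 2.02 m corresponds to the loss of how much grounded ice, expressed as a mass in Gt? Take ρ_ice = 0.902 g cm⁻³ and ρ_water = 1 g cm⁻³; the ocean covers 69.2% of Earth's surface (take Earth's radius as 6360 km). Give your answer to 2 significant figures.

Required water volume = Δh × A = 2.02 m × 3.52×10^14 m² = 7.105×10^14 m³.
ρ_w = 1 g cm⁻³ = 1000 kg m⁻³, so the mass of water = 7.105×10^14 m³ × 1000 kg m⁻³ = 7.105×10^17 kg = 7.1×10^5 Gt (and the same mass of ice, by conservation).

≈ 7.1×10^5 Gt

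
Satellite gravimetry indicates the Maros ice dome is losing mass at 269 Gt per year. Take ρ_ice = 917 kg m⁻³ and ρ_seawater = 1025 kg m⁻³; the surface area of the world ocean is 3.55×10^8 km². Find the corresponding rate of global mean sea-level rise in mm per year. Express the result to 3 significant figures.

ρ_w = 1025 kg m⁻³. Annual water volume added = 269 Gt / ρ_w = 2.690×10^14 kg / 1025 kg m⁻³ = 2.624×10^11 m³.
Δh per year = 2.624×10^11 / 3.55×10^14 = 7.39×10^-4 m = 0.739 mm.

≈ 0.739 mm/yr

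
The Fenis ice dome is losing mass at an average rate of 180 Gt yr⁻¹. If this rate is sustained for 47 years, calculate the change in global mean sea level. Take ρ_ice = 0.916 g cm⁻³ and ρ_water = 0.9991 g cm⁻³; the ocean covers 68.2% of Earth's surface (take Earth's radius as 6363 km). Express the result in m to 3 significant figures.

≈ 0.0244 m

Total mass lost = 180 Gt/yr × 47 yr = 8460 Gt = 8.460×10^15 kg.
ρ_w = 0.9991 g cm⁻³ = 999.1 kg m⁻³, so water volume = 8.460×10^15 / 999.1 = 8.468×10^12 m³.
Δh = 8.468×10^12 / 3.47×10^14 = 0.0244 m.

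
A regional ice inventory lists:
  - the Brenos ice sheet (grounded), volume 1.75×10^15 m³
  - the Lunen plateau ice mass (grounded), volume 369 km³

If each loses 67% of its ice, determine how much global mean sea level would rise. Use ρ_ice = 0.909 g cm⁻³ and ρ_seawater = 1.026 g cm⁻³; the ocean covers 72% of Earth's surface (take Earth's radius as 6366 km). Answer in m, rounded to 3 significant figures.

≈ 2.83 m

Brenos: 0.67 × 1.75×10^15 m³ × (909/1026) = 1.039×10^15 m³ of water.
Lunen: 0.67 × 369 km³ × (909/1026) = 219.0 km³ of water.
Total added water ≈ 1.039×10^15 m³ over 3.67×10^14 m² → Δh = 2.83 m.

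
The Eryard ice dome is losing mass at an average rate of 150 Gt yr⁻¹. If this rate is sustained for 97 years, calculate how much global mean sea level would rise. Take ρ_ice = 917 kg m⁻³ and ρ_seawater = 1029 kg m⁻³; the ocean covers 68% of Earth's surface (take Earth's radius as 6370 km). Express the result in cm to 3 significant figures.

≈ 4.08 cm

Total mass lost = 150 Gt/yr × 97 yr = 1.455×10^4 Gt = 1.455×10^16 kg.
ρ_w = 1029 kg m⁻³, so water volume = 1.455×10^16 / 1029 = 1.414×10^13 m³.
Δh = 1.414×10^13 / 3.47×10^14 = 0.0408 m = 4.08 cm.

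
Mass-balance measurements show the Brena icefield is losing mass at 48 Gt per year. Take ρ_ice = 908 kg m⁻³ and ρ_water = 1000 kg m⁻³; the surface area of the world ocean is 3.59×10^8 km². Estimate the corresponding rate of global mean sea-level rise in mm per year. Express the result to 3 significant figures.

ρ_w = 1000 kg m⁻³. Annual water volume added = 48 Gt / ρ_w = 4.800×10^13 kg / 1000 kg m⁻³ = 4.800×10^10 m³.
Δh per year = 4.800×10^10 / 3.59×10^14 = 1.34×10^-4 m = 0.134 mm.

≈ 0.134 mm/yr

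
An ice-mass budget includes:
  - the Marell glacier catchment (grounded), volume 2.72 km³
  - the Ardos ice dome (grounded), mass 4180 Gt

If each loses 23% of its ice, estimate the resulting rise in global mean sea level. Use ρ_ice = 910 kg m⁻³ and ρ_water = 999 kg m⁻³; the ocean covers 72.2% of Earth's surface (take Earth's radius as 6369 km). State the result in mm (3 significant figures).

Marell: 0.23 × 2.72 km³ × (910/999) = 0.5699 km³ of water.
Ardos: 0.23 × 4180 Gt = 9.614×10^14 kg; dividing by ρ_w = 999 kg m⁻³ gives 9.624×10^11 m³ of water.
Total added water ≈ 9.629×10^11 m³ over 3.68×10^14 m² → Δh = 2.62×10^-3 m = 2.62 mm.

≈ 2.62 mm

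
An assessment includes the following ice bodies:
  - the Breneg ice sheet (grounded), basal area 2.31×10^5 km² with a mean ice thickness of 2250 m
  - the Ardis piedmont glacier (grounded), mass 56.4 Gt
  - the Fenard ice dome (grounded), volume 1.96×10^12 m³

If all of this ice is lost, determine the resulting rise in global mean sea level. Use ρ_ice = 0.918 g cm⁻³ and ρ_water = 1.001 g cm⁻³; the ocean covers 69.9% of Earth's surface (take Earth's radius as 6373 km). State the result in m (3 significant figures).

≈ 1.34 m

Breneg: ice volume = 2.31×10^5 km² × 2250 m = 5.198×10^5 km³; 5.198×10^5 × (918/1001) = 4.767×10^5 km³ of water.
Ardis: 56.4 Gt = 5.640×10^13 kg; dividing by ρ_w = 1.001 g cm⁻³ = 1001 kg m⁻³ gives 5.634×10^10 m³ of water.
Fenard: 1.96×10^12 m³ × (918/1001) = 1.797×10^12 m³ of water.
Total added water ≈ 4.785×10^14 m³ over 3.57×10^14 m² → Δh = 1.34 m.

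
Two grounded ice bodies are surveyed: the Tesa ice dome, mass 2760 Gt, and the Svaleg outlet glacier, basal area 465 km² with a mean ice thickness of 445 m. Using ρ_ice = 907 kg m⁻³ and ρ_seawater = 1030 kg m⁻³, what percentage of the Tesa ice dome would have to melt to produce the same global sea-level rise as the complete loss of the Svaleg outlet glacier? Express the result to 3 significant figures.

≈ 6.80 %

Equal sea-level rise means equal mass of meltwater, i.e. equal mass of ice lost.
Ice mass of Svaleg: 1.877×10^14 kg; ice mass of Tesa: 2.760×10^15 kg.
Fraction required = 1.877×10^14 / 2.760×10^15 = 0.0680 → 6.80 %.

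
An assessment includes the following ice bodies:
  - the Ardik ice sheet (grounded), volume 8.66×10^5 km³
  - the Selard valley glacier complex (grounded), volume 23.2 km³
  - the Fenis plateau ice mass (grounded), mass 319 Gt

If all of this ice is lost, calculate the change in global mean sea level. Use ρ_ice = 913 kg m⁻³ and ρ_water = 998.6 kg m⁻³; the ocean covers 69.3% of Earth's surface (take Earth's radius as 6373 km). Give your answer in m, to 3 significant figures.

Ardik: 8.66×10^5 km³ × (913/998.6) = 7.918×10^5 km³ of water.
Selard: 23.2 km³ × (913/998.6) = 21.21 km³ of water.
Fenis: 319 Gt = 3.190×10^14 kg; dividing by ρ_w = 998.6 kg m⁻³ gives 3.194×10^11 m³ of water.
Total added water ≈ 7.921×10^14 m³ over 3.54×10^14 m² → Δh = 2.24 m.

≈ 2.24 m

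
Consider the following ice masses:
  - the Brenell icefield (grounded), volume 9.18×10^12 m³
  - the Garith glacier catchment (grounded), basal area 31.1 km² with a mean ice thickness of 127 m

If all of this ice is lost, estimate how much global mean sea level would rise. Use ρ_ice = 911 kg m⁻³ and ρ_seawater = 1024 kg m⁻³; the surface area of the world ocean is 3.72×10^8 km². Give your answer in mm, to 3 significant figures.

≈ 22.0 mm

Brenell: 9.18×10^12 m³ × (911/1024) = 8.167×10^12 m³ of water.
Garith: ice volume = 31.1 km² × 127 m = 3.950 km³; 3.950 × (911/1024) = 3.514 km³ of water.
Total added water ≈ 8.170×10^12 m³ over 3.72×10^14 m² → Δh = 0.0220 m = 22.0 mm.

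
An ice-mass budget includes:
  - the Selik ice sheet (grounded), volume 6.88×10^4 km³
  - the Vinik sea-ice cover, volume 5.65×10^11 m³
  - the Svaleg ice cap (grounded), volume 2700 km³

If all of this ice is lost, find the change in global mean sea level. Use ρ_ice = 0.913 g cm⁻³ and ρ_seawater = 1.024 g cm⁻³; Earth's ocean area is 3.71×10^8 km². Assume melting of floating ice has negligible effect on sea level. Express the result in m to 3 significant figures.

Selik: 6.88×10^4 km³ × (913/1024) = 6.134×10^4 km³ of water.
The Vinik sea-ice cover is floating and already displaces its own weight of water, so its melt adds essentially nothing to sea level.
Svaleg: 2700 km³ × (913/1024) = 2407 km³ of water.
Total added water ≈ 6.375×10^13 m³ over 3.71×10^14 m² → Δh = 0.172 m.

≈ 0.172 m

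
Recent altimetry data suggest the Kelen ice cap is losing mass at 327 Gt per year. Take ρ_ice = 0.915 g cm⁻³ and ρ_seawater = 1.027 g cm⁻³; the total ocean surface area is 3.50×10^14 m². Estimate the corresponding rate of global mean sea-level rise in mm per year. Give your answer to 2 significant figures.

ρ_w = 1.027 g cm⁻³ = 1027 kg m⁻³. Annual water volume added = 327 Gt / ρ_w = 3.270×10^14 kg / 1027 kg m⁻³ = 3.184×10^11 m³.
Δh per year = 3.184×10^11 / 3.50×10^14 = 9.10×10^-4 m = 0.91 mm.

≈ 0.91 mm/yr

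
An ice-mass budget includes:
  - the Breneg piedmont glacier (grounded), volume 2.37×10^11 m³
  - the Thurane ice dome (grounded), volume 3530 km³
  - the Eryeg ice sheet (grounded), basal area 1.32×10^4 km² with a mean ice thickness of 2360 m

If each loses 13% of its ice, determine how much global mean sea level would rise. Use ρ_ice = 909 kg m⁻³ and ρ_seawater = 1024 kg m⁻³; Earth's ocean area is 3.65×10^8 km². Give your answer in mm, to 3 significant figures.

Breneg: 0.13 × 2.37×10^11 m³ × (909/1024) = 2.735×10^10 m³ of water.
Thurane: 0.13 × 3530 km³ × (909/1024) = 407.4 km³ of water.
Eryeg: ice volume = 1.32×10^4 km² × 2360 m = 3.115×10^4 km³; 0.13 × 3.115×10^4 × (909/1024) = 3595 km³ of water.
Total added water ≈ 4.030×10^12 m³ over 3.65×10^14 m² → Δh = 0.0110 m = 11.0 mm.

≈ 11.0 mm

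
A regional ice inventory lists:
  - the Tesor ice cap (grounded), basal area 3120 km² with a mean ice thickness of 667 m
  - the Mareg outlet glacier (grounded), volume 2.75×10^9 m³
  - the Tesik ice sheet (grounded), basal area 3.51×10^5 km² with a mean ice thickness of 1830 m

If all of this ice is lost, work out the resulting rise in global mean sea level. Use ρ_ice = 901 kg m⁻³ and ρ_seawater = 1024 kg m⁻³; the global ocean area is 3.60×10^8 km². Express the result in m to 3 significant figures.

≈ 1.58 m

Tesor: ice volume = 3120 km² × 667 m = 2081 km³; 2081 × (901/1024) = 1831 km³ of water.
Mareg: 2.75×10^9 m³ × (901/1024) = 2.420×10^9 m³ of water.
Tesik: ice volume = 3.51×10^5 km² × 1830 m = 6.423×10^5 km³; 6.423×10^5 × (901/1024) = 5.652×10^5 km³ of water.
Total added water ≈ 5.670×10^14 m³ over 3.60×10^14 m² → Δh = 1.58 m.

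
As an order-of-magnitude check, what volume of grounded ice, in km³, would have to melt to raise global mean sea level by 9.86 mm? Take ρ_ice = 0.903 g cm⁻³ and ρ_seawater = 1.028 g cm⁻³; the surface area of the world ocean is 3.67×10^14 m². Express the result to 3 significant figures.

Required water volume = Δh × A = 0.00986 m × 3.67×10^14 m² = 3.619×10^12 m³ = 3619 km³.
Ice volume = water volume × ρ_w/ρ_ice = 3619 × 1028/903 = 4120 km³.

≈ 4120 km³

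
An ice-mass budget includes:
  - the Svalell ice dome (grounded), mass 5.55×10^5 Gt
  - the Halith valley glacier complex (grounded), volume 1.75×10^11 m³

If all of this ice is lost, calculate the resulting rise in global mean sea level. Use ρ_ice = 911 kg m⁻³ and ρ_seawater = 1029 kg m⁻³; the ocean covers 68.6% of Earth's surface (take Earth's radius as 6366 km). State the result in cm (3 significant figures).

Svalell: 5.55×10^5 Gt = 5.550×10^17 kg; dividing by ρ_w = 1029 kg m⁻³ gives 5.394×10^14 m³ of water.
Halith: 1.75×10^11 m³ × (911/1029) = 1.549×10^11 m³ of water.
Total added water ≈ 5.395×10^14 m³ over 3.49×10^14 m² → Δh = 1.54 m = 154 cm.

≈ 154 cm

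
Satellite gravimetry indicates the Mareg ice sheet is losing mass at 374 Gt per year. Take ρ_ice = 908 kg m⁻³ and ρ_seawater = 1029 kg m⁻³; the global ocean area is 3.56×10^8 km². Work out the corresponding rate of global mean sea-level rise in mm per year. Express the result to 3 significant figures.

ρ_w = 1029 kg m⁻³. Annual water volume added = 374 Gt / ρ_w = 3.740×10^14 kg / 1029 kg m⁻³ = 3.635×10^11 m³.
Δh per year = 3.635×10^11 / 3.56×10^14 = 1.02×10^-3 m = 1.02 mm.

≈ 1.02 mm/yr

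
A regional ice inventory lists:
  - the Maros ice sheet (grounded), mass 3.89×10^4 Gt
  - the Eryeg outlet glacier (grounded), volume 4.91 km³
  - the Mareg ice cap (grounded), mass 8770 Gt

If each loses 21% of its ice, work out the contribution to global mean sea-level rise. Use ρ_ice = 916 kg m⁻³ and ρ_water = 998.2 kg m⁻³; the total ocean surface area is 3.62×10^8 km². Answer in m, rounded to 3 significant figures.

Maros: 0.21 × 3.89×10^4 Gt = 8.169×10^15 kg; dividing by ρ_w = 998.2 kg m⁻³ gives 8.184×10^12 m³ of water.
Eryeg: 0.21 × 4.91 km³ × (916/998.2) = 0.9462 km³ of water.
Mareg: 0.21 × 8770 Gt = 1.842×10^15 kg; dividing by ρ_w = 998.2 kg m⁻³ gives 1.845×10^12 m³ of water.
Total added water ≈ 1.003×10^13 m³ over 3.62×10^14 m² → Δh = 0.0277 m.

≈ 0.0277 m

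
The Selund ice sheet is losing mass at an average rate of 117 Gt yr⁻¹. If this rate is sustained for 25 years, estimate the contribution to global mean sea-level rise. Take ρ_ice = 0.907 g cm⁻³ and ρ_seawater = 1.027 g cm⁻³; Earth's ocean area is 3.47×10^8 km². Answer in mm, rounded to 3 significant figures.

≈ 8.21 mm

Total mass lost = 117 Gt/yr × 25 yr = 2925 Gt = 2.925×10^15 kg.
ρ_w = 1.027 g cm⁻³ = 1027 kg m⁻³, so water volume = 2.925×10^15 / 1027 = 2.848×10^12 m³.
Δh = 2.848×10^12 / 3.47×10^14 = 8.21×10^-3 m = 8.21 mm.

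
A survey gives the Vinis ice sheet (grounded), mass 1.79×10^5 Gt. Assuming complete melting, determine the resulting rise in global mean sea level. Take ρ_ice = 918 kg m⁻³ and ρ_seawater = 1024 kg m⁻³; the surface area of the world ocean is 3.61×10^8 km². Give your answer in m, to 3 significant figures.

Vinis: 1.79×10^5 Gt = 1.790×10^17 kg; dividing by ρ_w = 1024 kg m⁻³ gives 1.748×10^14 m³ of water.
Spread over 3.61×10^14 m² of ocean, Δh = 1.748×10^14 / 3.61×10^14 = 0.484 m.

≈ 0.484 m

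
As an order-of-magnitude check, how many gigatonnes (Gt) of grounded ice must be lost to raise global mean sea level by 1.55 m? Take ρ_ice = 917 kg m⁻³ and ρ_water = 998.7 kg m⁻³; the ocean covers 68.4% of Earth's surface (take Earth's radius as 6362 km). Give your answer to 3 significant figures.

Required water volume = Δh × A = 1.55 m × 3.48×10^14 m² = 5.392×10^14 m³.
ρ_w = 998.7 kg m⁻³, so the mass of water = 5.392×10^14 m³ × 998.7 kg m⁻³ = 5.385×10^17 kg = 5.39×10^5 Gt (and the same mass of ice, by conservation).

≈ 5.39×10^5 Gt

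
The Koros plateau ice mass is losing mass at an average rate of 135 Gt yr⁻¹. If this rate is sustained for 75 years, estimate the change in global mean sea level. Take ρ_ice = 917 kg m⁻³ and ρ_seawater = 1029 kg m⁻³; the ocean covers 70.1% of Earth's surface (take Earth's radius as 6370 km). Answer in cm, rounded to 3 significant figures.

Total mass lost = 135 Gt/yr × 75 yr = 1.012×10^4 Gt = 1.012×10^16 kg.
ρ_w = 1029 kg m⁻³, so water volume = 1.012×10^16 / 1029 = 9.840×10^12 m³.
Δh = 9.840×10^12 / 3.57×10^14 = 0.0275 m = 2.75 cm.

≈ 2.75 cm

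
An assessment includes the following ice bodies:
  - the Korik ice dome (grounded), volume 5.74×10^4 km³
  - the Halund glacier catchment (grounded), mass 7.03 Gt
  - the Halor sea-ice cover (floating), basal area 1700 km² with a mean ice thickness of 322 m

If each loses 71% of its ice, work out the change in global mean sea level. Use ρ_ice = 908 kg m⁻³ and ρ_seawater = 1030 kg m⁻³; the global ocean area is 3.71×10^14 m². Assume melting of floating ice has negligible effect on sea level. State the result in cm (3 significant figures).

≈ 9.69 cm

Korik: 0.71 × 5.74×10^4 km³ × (908/1030) = 3.593×10^4 km³ of water.
Halund: 0.71 × 7.03 Gt = 4.991×10^12 kg; dividing by ρ_w = 1030 kg m⁻³ gives 4.846×10^9 m³ of water.
The Halor sea-ice cover is floating and already displaces its own weight of water, so its melt adds essentially nothing to sea level.
Total added water ≈ 3.593×10^13 m³ over 3.71×10^14 m² → Δh = 0.0969 m = 9.69 cm.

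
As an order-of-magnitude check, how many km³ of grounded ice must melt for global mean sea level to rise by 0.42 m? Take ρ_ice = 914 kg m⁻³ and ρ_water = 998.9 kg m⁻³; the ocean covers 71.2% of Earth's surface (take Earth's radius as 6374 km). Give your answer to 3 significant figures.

≈ 1.67×10^5 km³

Required water volume = Δh × A = 0.42 m × 3.64×10^14 m² = 1.527×10^14 m³ = 1.527×10^5 km³.
Ice volume = water volume × ρ_w/ρ_ice = 1.527×10^5 × 998.9/914 = 1.67×10^5 km³.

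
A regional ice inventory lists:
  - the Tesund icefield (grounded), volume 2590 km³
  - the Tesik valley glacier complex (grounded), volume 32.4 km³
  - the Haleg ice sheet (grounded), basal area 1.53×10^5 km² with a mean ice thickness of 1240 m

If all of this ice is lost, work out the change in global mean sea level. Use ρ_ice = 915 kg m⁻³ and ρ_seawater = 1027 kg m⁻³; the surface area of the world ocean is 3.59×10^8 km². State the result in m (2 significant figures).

≈ 0.48 m

Tesund: 2590 km³ × (915/1027) = 2308 km³ of water.
Tesik: 32.4 km³ × (915/1027) = 28.87 km³ of water.
Haleg: ice volume = 1.53×10^5 km² × 1240 m = 1.897×10^5 km³; 1.897×10^5 × (915/1027) = 1.690×10^5 km³ of water.
Total added water ≈ 1.714×10^14 m³ over 3.59×10^14 m² → Δh = 0.477 m.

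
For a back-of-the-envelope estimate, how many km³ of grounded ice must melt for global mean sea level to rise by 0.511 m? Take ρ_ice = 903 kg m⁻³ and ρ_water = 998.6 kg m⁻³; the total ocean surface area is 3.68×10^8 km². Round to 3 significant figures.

≈ 2.08×10^5 km³

Required water volume = Δh × A = 0.511 m × 3.68×10^14 m² = 1.880×10^14 m³ = 1.880×10^5 km³.
Ice volume = water volume × ρ_w/ρ_ice = 1.880×10^5 × 998.6/903 = 2.08×10^5 km³.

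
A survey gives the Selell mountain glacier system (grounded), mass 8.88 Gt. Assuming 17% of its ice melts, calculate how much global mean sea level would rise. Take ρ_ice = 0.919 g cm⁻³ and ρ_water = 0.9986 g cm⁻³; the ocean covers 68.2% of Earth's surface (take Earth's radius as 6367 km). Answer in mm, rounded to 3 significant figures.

≈ 4.35×10^-3 mm

Selell: 0.17 × 8.88 Gt = 1.510×10^12 kg; dividing by ρ_w = 0.9986 g cm⁻³ = 998.6 kg m⁻³ gives 1.512×10^9 m³ of water.
Spread over 3.47×10^14 m² of ocean, Δh = 1.512×10^9 / 3.47×10^14 = 4.35×10^-6 m = 4.35×10^-3 mm.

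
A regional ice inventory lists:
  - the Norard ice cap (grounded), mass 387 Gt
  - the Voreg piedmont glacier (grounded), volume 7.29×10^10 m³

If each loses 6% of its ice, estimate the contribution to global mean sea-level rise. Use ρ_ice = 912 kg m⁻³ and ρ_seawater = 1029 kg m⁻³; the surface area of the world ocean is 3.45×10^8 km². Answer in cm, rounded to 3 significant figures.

≈ 7.66×10^-3 cm

Norard: 0.06 × 387 Gt = 2.322×10^13 kg; dividing by ρ_w = 1029 kg m⁻³ gives 2.257×10^10 m³ of water.
Voreg: 0.06 × 7.29×10^10 m³ × (912/1029) = 3.877×10^9 m³ of water.
Total added water ≈ 2.644×10^10 m³ over 3.45×10^14 m² → Δh = 7.66×10^-5 m = 7.66×10^-3 cm.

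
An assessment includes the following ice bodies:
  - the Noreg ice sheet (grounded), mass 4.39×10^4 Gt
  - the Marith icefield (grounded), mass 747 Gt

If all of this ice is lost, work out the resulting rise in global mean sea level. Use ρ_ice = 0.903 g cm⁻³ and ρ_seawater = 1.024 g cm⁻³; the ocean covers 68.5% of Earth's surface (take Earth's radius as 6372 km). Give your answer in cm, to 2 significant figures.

≈ 12 cm

Noreg: 4.39×10^4 Gt = 4.390×10^16 kg; dividing by ρ_w = 1.024 g cm⁻³ = 1024 kg m⁻³ gives 4.287×10^13 m³ of water.
Marith: 747 Gt = 7.470×10^14 kg; dividing by ρ_w = 1024 kg m⁻³ gives 7.295×10^11 m³ of water.
Total added water ≈ 4.360×10^13 m³ over 3.50×10^14 m² → Δh = 0.125 m = 12 cm.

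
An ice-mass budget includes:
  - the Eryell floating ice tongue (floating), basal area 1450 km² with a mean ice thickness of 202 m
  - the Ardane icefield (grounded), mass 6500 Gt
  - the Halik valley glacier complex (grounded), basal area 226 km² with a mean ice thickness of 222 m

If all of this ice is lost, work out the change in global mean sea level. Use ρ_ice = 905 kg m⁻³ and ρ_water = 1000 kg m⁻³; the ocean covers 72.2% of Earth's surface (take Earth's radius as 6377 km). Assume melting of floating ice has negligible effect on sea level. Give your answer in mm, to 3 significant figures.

≈ 17.7 mm

The Eryell floating ice tongue is floating and already displaces its own weight of water, so its melt adds essentially nothing to sea level.
Ardane: 6500 Gt = 6.500×10^15 kg; dividing by ρ_w = 1000 kg m⁻³ gives 6.500×10^12 m³ of water.
Halik: ice volume = 226 km² × 222 m = 50.17 km³; 50.17 × (905/1000) = 45.41 km³ of water.
Total added water ≈ 6.545×10^12 m³ over 3.69×10^14 m² → Δh = 0.0177 m = 17.7 mm.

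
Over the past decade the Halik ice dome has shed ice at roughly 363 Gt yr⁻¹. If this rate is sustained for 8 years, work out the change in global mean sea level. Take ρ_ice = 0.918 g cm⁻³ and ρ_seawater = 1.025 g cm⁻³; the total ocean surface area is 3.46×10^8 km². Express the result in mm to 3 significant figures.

Total mass lost = 363 Gt/yr × 8 yr = 2904 Gt = 2.904×10^15 kg.
ρ_w = 1.025 g cm⁻³ = 1025 kg m⁻³, so water volume = 2.904×10^15 / 1025 = 2.833×10^12 m³.
Δh = 2.833×10^12 / 3.46×10^14 = 8.19×10^-3 m = 8.19 mm.

≈ 8.19 mm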